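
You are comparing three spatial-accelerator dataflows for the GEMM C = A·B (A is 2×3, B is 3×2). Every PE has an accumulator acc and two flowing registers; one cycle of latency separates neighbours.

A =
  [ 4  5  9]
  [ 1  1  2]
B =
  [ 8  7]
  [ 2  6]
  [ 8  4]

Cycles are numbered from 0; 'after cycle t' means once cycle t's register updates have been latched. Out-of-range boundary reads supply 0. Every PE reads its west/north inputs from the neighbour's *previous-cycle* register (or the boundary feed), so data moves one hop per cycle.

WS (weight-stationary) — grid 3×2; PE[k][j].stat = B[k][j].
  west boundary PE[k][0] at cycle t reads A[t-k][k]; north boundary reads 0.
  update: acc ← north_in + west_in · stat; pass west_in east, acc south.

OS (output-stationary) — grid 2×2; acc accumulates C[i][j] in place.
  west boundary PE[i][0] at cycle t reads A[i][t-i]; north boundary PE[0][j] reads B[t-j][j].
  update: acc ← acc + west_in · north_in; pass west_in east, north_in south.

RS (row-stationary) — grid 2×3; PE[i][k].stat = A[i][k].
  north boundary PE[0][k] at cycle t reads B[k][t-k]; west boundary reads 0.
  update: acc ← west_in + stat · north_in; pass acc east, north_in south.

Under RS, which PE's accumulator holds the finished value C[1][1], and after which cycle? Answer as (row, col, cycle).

Under RS, C[1][1] lands at PE[1][2]:
  c0 r1c2: 0 / 0 / 0
  c1 r1c2: 0 / 0 / 0
  c2 r1c2: 0 / 0 / 0
  c3 r1c2: 26 / 26 / 8
  c4 r1c2: 21 / 21 / 4

(row, col, cycle) = (1, 2, 4)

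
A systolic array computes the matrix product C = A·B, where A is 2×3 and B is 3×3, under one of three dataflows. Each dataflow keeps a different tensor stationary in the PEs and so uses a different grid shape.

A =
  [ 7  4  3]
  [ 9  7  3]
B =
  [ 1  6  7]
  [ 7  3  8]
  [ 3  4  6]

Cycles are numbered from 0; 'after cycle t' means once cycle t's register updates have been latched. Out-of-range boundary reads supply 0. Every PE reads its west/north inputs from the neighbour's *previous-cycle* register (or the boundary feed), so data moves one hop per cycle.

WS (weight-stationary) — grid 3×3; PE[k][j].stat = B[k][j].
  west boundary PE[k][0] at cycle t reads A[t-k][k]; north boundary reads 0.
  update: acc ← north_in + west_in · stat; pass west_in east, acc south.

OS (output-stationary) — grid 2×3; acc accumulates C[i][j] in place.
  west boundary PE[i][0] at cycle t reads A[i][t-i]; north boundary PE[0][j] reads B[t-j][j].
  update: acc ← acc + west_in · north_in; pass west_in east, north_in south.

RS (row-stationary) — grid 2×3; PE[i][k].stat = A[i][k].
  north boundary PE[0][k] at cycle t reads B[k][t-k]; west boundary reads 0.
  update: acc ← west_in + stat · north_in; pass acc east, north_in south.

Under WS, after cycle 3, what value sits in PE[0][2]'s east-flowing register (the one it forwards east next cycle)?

register = 9

WS (3×3). Following PE[0][2] plus its west/north inputs:
  @0  [0,1]  acc 0  |  →0  ↓0
  @0  [0,2]  acc 0  |  →0  ↓0
  @1  [0,1]  acc 42  |  →7  ↓42
  @1  [0,2]  acc 0  |  →0  ↓0
  @2  [0,1]  acc 54  |  →9  ↓54
  @2  [0,2]  acc 49  |  →7  ↓49
  @3  [0,1]  acc 0  |  →0  ↓0
  @3  [0,2]  acc 63  |  →9  ↓63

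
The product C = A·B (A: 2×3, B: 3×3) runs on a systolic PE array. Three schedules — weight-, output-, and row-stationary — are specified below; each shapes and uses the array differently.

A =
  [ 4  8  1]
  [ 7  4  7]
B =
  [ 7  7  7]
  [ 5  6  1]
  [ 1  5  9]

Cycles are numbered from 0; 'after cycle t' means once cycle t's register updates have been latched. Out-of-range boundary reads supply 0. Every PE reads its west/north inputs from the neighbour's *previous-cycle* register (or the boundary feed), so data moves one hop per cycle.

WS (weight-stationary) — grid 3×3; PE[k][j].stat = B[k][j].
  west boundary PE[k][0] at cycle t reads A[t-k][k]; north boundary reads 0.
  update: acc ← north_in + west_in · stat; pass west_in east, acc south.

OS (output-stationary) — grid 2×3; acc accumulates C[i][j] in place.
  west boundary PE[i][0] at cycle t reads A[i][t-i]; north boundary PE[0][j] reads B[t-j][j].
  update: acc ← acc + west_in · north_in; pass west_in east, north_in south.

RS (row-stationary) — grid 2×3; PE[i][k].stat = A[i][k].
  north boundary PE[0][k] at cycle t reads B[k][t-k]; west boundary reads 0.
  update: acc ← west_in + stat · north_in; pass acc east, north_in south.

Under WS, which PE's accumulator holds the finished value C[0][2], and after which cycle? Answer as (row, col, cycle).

(row, col, cycle) = (2, 2, 4)

WS: C[0][2] accumulates in PE[2][2]:
  @0  [2,2]  acc 0  |  →0  ↓0
  @1  [2,2]  acc 0  |  →0  ↓0
  @2  [2,2]  acc 0  |  →0  ↓0
  @3  [2,2]  acc 0  |  →0  ↓0
  @4  [2,2]  acc 45  |  →1  ↓45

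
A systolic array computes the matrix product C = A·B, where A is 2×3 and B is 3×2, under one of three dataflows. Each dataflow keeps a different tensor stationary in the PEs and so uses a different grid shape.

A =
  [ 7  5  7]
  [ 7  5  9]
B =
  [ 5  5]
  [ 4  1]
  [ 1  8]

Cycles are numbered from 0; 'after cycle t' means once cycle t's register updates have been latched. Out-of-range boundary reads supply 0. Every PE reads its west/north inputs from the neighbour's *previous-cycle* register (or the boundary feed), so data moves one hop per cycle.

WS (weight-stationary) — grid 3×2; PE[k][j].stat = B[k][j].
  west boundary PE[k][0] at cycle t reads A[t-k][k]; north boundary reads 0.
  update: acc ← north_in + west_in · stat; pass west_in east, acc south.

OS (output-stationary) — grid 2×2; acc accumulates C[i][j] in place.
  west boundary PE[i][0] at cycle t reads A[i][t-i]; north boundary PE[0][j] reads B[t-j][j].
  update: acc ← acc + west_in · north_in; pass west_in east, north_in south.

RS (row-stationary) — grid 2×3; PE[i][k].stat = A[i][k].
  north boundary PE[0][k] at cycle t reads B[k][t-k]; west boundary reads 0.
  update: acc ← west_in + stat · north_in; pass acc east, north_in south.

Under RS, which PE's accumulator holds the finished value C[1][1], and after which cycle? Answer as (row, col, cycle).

RS: C[1][1] accumulates in PE[1][2]:
  @0  [1,2]  acc 0  |  →0  ↓0
  @1  [1,2]  acc 0  |  →0  ↓0
  @2  [1,2]  acc 0  |  →0  ↓0
  @3  [1,2]  acc 64  |  →64  ↓1
  @4  [1,2]  acc 112  |  →112  ↓8

(row, col, cycle) = (1, 2, 4)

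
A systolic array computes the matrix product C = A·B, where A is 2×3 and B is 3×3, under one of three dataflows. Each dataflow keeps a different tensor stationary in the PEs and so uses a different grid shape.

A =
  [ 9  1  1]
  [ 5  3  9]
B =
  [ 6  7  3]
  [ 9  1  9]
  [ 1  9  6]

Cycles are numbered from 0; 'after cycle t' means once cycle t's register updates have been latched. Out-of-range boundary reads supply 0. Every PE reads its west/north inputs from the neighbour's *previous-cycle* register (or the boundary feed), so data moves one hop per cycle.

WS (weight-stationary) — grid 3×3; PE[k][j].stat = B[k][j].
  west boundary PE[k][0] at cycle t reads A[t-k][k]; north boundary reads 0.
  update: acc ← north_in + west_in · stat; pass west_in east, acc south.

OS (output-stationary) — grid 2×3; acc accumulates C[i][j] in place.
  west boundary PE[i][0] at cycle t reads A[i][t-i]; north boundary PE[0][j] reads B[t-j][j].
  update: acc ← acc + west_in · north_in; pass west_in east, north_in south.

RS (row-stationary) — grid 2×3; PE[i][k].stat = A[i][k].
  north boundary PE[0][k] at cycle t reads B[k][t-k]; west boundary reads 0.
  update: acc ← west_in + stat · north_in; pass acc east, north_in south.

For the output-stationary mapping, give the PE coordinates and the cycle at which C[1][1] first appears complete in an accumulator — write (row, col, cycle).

(row, col, cycle) = (1, 1, 4)

OS — PE[1][1] is where C[1][1] collects:
  t=0 PE[1][1]: acc=0 h=0 v=0
  t=1 PE[1][1]: acc=0 h=0 v=0
  t=2 PE[1][1]: acc=35 h=5 v=7
  t=3 PE[1][1]: acc=38 h=3 v=1
  t=4 PE[1][1]: acc=119 h=9 v=9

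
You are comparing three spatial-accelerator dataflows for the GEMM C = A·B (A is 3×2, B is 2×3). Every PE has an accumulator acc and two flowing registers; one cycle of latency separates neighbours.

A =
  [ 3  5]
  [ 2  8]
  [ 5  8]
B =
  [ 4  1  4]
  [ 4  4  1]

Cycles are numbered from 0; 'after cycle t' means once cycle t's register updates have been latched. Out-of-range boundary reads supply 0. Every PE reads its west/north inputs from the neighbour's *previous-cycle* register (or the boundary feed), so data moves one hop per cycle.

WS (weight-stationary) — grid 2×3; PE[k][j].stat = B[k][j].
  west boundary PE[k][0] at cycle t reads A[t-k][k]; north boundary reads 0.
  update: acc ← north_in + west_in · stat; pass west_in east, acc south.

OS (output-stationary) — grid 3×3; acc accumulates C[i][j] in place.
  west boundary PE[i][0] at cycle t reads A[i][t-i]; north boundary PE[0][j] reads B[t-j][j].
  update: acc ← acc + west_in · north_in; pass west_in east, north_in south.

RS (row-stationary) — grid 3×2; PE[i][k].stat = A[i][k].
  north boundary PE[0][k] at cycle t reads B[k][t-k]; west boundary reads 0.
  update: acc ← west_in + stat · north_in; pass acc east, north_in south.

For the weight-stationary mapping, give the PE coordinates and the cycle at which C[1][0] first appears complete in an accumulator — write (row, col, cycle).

WS: C[1][0] accumulates in PE[1][0]:
  after 0 — PE[1][0] acc=0, pass-E 0, pass-S 0
  after 1 — PE[1][0] acc=32, pass-E 5, pass-S 32
  after 2 — PE[1][0] acc=40, pass-E 8, pass-S 40

(row, col, cycle) = (1, 0, 2)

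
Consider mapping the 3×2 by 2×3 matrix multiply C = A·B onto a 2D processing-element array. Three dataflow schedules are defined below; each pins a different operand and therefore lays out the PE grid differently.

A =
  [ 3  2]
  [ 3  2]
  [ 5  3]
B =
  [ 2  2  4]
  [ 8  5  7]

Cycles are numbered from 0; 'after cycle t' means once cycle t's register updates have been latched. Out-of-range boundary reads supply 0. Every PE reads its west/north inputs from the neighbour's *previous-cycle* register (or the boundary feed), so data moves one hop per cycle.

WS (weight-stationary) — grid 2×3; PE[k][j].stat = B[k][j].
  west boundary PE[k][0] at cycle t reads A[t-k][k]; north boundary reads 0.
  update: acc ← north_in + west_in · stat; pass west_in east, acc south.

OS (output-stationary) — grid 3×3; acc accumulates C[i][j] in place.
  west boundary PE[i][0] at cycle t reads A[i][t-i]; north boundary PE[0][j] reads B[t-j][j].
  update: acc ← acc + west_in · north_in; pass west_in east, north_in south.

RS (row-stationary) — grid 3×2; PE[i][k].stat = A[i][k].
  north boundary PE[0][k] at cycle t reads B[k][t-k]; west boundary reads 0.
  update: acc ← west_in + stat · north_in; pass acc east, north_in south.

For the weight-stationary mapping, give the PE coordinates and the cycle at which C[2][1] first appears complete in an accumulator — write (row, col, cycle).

(row, col, cycle) = (1, 1, 4)

WS — PE[1][1] is where C[2][1] collects:
  0: (1,1).acc=0  regs=<0,0>
  1: (1,1).acc=0  regs=<0,0>
  2: (1,1).acc=16  regs=<2,16>
  3: (1,1).acc=16  regs=<2,16>
  4: (1,1).acc=25  regs=<3,25>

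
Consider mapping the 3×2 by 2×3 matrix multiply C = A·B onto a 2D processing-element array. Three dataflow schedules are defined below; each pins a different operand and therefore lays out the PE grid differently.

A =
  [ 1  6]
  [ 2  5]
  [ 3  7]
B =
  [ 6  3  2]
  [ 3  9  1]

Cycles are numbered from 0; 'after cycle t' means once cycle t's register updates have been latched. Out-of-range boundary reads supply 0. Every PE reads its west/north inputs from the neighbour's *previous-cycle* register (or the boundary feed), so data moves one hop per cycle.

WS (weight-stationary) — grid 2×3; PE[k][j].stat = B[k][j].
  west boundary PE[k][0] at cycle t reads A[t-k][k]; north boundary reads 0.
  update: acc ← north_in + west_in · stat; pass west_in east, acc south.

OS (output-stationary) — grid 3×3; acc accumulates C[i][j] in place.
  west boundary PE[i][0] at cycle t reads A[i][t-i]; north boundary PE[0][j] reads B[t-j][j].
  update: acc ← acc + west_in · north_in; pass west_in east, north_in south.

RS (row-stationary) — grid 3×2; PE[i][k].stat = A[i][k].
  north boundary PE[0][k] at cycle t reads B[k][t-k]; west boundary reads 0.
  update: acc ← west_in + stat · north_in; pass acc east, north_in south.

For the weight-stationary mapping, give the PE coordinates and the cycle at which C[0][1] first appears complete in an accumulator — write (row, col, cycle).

Under WS, C[0][1] lands at PE[1][1]:
  c0 r1c1: 0 / 0 / 0
  c1 r1c1: 0 / 0 / 0
  c2 r1c1: 57 / 6 / 57

(row, col, cycle) = (1, 1, 2)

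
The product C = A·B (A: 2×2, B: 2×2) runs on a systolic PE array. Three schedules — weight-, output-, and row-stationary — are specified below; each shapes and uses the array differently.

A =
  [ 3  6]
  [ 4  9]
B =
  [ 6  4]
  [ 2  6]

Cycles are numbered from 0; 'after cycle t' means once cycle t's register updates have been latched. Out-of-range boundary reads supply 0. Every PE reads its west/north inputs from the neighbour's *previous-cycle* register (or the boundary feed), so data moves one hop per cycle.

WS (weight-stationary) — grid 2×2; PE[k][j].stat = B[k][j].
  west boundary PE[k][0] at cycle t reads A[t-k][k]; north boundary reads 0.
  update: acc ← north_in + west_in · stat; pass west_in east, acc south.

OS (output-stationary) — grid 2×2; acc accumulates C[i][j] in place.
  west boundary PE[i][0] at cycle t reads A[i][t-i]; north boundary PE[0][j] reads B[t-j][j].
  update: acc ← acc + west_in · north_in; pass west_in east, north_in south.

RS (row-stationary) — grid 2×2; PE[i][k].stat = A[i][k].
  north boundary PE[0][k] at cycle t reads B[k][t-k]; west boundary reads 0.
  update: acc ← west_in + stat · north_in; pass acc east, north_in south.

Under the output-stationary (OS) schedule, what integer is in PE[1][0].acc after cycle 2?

OS (2×2). Following PE[1][0] plus its west/north inputs:
  [0] (0,0) acc=18 (h:3 v:6)
  [0] (1,0) acc=0 (h:0 v:0)
  [1] (0,0) acc=30 (h:6 v:2)
  [1] (1,0) acc=24 (h:4 v:6)
  [2] (0,0) acc=30 (h:0 v:0)
  [2] (1,0) acc=42 (h:9 v:2)

PE[1][0].acc = 42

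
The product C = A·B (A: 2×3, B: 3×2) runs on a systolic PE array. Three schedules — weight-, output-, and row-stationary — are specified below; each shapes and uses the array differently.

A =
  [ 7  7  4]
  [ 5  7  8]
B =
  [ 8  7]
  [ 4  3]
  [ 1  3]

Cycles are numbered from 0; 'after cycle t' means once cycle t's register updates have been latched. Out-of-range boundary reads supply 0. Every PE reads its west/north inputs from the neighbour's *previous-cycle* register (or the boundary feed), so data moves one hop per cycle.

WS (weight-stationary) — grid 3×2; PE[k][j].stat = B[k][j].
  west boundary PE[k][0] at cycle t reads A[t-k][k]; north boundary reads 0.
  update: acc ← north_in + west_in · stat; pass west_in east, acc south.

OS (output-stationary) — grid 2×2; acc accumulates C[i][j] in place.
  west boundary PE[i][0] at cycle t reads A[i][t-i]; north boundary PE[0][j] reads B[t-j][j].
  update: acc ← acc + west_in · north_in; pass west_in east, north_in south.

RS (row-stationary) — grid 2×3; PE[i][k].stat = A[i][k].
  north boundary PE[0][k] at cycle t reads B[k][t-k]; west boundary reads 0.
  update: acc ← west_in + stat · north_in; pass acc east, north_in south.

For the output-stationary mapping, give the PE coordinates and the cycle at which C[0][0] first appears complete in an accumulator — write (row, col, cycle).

OS: C[0][0] accumulates in PE[0][0]:
  t=0 PE[0][0]: acc=56 h=7 v=8
  t=1 PE[0][0]: acc=84 h=7 v=4
  t=2 PE[0][0]: acc=88 h=4 v=1

(row, col, cycle) = (0, 0, 2)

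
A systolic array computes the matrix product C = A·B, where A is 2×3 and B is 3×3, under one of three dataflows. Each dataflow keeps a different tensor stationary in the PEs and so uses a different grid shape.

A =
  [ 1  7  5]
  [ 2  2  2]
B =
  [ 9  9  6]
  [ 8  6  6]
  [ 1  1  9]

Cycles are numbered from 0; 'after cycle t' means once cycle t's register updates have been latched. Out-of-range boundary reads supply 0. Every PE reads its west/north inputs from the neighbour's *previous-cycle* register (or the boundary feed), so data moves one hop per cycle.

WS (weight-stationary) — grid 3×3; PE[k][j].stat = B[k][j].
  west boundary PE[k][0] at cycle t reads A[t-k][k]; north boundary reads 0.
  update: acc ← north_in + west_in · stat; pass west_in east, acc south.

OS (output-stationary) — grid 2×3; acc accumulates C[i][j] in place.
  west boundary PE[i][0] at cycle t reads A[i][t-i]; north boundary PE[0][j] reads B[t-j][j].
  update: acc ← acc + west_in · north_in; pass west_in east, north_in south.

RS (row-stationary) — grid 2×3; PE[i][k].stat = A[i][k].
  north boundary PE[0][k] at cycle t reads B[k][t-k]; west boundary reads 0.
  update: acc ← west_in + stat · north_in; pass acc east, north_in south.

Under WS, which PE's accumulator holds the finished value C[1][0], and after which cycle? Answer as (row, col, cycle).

WS — PE[2][0] is where C[1][0] collects:
  c0 r2c0: 0 / 0 / 0
  c1 r2c0: 0 / 0 / 0
  c2 r2c0: 70 / 5 / 70
  c3 r2c0: 36 / 2 / 36

(row, col, cycle) = (2, 0, 3)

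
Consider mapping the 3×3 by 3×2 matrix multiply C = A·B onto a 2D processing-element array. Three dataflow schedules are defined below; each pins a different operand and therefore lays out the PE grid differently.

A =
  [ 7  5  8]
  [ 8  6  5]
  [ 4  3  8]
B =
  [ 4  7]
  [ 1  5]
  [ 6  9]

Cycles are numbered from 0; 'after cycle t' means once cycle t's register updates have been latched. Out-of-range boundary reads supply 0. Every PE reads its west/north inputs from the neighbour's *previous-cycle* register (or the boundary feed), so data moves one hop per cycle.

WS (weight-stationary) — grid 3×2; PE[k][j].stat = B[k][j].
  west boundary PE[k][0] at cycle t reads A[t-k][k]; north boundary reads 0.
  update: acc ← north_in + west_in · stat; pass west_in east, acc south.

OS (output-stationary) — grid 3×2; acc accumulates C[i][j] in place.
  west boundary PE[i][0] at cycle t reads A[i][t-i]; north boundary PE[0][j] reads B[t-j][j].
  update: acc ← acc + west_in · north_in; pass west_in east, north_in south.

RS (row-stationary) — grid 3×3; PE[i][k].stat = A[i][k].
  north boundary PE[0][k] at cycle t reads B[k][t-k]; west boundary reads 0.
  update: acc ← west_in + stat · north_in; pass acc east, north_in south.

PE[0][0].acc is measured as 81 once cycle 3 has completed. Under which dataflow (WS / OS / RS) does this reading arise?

dataflow = OS

WS [3×2] PE[0][0] across cycles:
  [0] (0,0) acc=28 (h:7 v:28)
  [1] (0,0) acc=32 (h:8 v:32)
  [2] (0,0) acc=16 (h:4 v:16)
  [3] (0,0) acc=0 (h:0 v:0)
OS [3×2] PE[0][0] across cycles:
  [0] (0,0) acc=28 (h:7 v:4)
  [1] (0,0) acc=33 (h:5 v:1)
  [2] (0,0) acc=81 (h:8 v:6)
  [3] (0,0) acc=81 (h:0 v:0)
RS [3×3] PE[0][0] across cycles:
  [0] (0,0) acc=28 (h:28 v:4)
  [1] (0,0) acc=49 (h:49 v:7)
  [2] (0,0) acc=0 (h:0 v:0)
  [3] (0,0) acc=0 (h:0 v:0)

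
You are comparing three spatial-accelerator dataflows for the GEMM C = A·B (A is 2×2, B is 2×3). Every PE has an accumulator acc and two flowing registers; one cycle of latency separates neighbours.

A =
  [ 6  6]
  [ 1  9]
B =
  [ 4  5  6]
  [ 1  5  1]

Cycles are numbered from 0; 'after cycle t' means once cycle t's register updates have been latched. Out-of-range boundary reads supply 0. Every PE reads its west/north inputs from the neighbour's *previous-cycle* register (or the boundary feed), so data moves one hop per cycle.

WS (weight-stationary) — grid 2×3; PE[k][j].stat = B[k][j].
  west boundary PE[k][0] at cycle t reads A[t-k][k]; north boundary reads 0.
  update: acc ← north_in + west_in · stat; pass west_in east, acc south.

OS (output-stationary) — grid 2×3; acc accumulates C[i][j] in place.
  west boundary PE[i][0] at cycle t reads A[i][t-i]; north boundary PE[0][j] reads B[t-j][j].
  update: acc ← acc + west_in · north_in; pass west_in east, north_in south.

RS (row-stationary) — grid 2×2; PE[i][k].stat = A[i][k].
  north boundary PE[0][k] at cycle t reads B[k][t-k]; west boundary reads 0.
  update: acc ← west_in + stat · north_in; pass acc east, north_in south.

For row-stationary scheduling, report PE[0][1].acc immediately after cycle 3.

RS 2×2: PE[0][1] cycle-by-cycle (with neighbour feeds):
  0: (0,0).acc=24  regs=<24,4>
  0: (0,1).acc=0  regs=<0,0>
  1: (0,0).acc=30  regs=<30,5>
  1: (0,1).acc=30  regs=<30,1>
  2: (0,0).acc=36  regs=<36,6>
  2: (0,1).acc=60  regs=<60,5>
  3: (0,0).acc=0  regs=<0,0>
  3: (0,1).acc=42  regs=<42,1>

PE[0][1].acc = 42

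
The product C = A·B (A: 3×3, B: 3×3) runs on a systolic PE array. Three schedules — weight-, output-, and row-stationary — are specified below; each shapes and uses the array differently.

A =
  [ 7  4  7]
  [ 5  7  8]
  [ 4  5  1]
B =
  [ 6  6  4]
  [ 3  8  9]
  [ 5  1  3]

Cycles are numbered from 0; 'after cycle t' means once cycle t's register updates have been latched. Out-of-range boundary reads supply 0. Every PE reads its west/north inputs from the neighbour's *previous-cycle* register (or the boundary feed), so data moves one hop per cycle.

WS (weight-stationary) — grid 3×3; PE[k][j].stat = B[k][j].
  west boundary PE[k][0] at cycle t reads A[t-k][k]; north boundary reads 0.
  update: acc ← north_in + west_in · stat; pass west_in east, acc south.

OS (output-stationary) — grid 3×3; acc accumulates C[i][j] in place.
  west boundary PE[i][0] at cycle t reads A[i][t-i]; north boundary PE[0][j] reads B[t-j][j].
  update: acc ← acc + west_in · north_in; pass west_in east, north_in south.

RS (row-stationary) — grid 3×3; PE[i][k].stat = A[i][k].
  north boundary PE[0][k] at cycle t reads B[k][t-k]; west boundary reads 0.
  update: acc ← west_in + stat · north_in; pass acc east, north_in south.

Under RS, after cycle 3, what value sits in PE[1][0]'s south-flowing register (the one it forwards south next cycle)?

register = 4

Tracing RS — 3×3 array, target PE[1][0]:
  c0 r0c0: 42 / 42 / 6
  c0 r1c0: 0 / 0 / 0
  c1 r0c0: 42 / 42 / 6
  c1 r1c0: 30 / 30 / 6
  c2 r0c0: 28 / 28 / 4
  c2 r1c0: 30 / 30 / 6
  c3 r0c0: 0 / 0 / 0
  c3 r1c0: 20 / 20 / 4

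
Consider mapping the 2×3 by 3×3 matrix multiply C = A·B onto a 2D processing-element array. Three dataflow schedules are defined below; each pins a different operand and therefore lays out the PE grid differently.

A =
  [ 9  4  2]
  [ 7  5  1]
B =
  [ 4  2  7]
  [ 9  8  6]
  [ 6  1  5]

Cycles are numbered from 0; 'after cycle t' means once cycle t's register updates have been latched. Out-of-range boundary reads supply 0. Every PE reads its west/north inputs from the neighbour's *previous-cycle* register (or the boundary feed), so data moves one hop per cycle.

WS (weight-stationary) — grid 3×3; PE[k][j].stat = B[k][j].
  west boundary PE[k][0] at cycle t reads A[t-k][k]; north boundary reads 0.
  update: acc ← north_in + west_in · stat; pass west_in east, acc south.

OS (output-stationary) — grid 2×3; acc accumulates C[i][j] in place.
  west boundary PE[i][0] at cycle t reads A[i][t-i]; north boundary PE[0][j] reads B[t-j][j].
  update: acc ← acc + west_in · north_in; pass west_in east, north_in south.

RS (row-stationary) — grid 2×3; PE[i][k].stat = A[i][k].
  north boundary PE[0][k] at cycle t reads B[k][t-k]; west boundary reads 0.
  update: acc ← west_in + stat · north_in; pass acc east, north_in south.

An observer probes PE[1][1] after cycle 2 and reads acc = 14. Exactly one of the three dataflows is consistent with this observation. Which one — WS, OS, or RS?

WS (3×3 grid), PE[1][1]:
  t=0 PE[1][1]: acc=0 h=0 v=0
  t=1 PE[1][1]: acc=0 h=0 v=0
  t=2 PE[1][1]: acc=50 h=4 v=50
OS (2×3 grid), PE[1][1]:
  t=0 PE[1][1]: acc=0 h=0 v=0
  t=1 PE[1][1]: acc=0 h=0 v=0
  t=2 PE[1][1]: acc=14 h=7 v=2
RS (2×3 grid), PE[1][1]:
  t=0 PE[1][1]: acc=0 h=0 v=0
  t=1 PE[1][1]: acc=0 h=0 v=0
  t=2 PE[1][1]: acc=73 h=73 v=9

dataflow = OS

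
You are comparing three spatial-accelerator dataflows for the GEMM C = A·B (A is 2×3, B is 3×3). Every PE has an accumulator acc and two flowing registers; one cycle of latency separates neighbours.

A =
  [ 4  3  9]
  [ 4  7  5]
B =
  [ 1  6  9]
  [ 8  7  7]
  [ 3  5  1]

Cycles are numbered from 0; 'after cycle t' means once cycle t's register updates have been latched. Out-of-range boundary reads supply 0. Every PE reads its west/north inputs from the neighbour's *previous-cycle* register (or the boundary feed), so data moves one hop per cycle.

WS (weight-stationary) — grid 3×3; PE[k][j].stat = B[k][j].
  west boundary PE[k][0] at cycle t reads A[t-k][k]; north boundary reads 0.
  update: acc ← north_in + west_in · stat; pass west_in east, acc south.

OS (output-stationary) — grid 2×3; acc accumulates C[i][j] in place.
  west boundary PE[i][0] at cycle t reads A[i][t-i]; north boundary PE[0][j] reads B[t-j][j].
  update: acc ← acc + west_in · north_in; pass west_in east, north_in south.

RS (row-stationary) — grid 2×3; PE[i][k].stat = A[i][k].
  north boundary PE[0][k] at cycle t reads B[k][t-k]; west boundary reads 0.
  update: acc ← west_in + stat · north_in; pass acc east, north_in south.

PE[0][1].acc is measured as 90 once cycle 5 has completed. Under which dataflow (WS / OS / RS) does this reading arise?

Under WS (3×3), PE[0][1]:
  t=0 PE[0][1]: acc=0 h=0 v=0
  t=1 PE[0][1]: acc=24 h=4 v=24
  t=2 PE[0][1]: acc=24 h=4 v=24
  t=3 PE[0][1]: acc=0 h=0 v=0
  t=4 PE[0][1]: acc=0 h=0 v=0
  t=5 PE[0][1]: acc=0 h=0 v=0
Under OS (2×3), PE[0][1]:
  t=0 PE[0][1]: acc=0 h=0 v=0
  t=1 PE[0][1]: acc=24 h=4 v=6
  t=2 PE[0][1]: acc=45 h=3 v=7
  t=3 PE[0][1]: acc=90 h=9 v=5
  t=4 PE[0][1]: acc=90 h=0 v=0
  t=5 PE[0][1]: acc=90 h=0 v=0
Under RS (2×3), PE[0][1]:
  t=0 PE[0][1]: acc=0 h=0 v=0
  t=1 PE[0][1]: acc=28 h=28 v=8
  t=2 PE[0][1]: acc=45 h=45 v=7
  t=3 PE[0][1]: acc=57 h=57 v=7
  t=4 PE[0][1]: acc=0 h=0 v=0
  t=5 PE[0][1]: acc=0 h=0 v=0

dataflow = OS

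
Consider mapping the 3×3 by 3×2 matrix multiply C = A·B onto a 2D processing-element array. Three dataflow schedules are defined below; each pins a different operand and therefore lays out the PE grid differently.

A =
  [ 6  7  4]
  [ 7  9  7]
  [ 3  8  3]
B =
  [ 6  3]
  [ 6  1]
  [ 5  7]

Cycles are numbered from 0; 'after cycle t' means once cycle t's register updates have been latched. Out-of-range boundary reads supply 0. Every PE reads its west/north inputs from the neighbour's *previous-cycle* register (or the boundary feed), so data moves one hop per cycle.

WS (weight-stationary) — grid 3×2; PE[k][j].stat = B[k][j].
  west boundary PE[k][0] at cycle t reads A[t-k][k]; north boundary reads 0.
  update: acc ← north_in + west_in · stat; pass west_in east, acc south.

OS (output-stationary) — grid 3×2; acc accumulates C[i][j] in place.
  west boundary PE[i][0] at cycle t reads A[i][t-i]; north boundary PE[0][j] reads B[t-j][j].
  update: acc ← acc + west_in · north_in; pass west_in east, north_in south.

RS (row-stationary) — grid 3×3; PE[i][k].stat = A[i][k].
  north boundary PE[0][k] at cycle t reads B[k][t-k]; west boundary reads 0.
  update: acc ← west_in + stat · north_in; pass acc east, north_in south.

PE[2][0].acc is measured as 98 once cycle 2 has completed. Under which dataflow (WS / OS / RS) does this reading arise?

Under WS (3×2), PE[2][0]:
  step 0 · PE2,0: acc=0; fwd→0 fwd↓0
  step 1 · PE2,0: acc=0; fwd→0 fwd↓0
  step 2 · PE2,0: acc=98; fwd→4 fwd↓98
Under OS (3×2), PE[2][0]:
  step 0 · PE2,0: acc=0; fwd→0 fwd↓0
  step 1 · PE2,0: acc=0; fwd→0 fwd↓0
  step 2 · PE2,0: acc=18; fwd→3 fwd↓6
Under RS (3×3), PE[2][0]:
  step 0 · PE2,0: acc=0; fwd→0 fwd↓0
  step 1 · PE2,0: acc=0; fwd→0 fwd↓0
  step 2 · PE2,0: acc=18; fwd→18 fwd↓6

dataflow = WS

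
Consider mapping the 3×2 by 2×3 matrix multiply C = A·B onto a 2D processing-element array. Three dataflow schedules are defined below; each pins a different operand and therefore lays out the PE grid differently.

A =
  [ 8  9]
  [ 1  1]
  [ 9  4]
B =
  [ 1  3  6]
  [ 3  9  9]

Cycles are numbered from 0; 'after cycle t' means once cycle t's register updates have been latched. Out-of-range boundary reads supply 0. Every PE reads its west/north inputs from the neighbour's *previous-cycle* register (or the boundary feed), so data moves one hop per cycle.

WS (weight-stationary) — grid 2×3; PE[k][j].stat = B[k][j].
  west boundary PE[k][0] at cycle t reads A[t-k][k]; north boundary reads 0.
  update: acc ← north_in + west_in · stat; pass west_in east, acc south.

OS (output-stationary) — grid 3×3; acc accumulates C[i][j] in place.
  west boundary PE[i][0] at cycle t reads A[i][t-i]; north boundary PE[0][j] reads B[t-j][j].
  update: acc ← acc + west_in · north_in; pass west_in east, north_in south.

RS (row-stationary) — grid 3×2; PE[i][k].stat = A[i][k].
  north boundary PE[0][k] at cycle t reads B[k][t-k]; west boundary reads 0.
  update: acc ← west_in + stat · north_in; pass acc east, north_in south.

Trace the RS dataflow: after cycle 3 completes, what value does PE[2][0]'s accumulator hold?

PE[2][0].acc = 27

Tracing RS — 3×2 array, target PE[2][0]:
  c0 r1c0: 0 / 0 / 0
  c0 r2c0: 0 / 0 / 0
  c1 r1c0: 1 / 1 / 1
  c1 r2c0: 0 / 0 / 0
  c2 r1c0: 3 / 3 / 3
  c2 r2c0: 9 / 9 / 1
  c3 r1c0: 6 / 6 / 6
  c3 r2c0: 27 / 27 / 3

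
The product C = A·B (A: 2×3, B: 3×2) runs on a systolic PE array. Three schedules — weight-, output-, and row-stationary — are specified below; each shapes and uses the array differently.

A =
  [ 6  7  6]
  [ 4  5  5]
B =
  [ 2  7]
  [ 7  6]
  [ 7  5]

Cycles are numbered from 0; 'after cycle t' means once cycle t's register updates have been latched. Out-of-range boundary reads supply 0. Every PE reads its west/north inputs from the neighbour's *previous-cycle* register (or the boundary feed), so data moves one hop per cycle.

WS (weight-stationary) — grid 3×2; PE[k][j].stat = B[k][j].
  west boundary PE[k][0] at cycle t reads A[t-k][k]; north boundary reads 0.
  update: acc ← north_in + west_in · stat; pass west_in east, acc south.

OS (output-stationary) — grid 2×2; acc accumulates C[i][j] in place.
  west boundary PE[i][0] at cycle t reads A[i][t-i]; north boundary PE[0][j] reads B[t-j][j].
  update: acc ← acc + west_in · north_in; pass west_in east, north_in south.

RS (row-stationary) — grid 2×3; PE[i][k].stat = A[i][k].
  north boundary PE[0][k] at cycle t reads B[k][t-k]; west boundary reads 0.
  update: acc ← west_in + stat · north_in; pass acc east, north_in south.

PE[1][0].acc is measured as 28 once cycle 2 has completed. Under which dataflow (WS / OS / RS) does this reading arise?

dataflow = RS

Under WS (3×2), PE[1][0]:
  [0] (1,0) acc=0 (h:0 v:0)
  [1] (1,0) acc=61 (h:7 v:61)
  [2] (1,0) acc=43 (h:5 v:43)
Under OS (2×2), PE[1][0]:
  [0] (1,0) acc=0 (h:0 v:0)
  [1] (1,0) acc=8 (h:4 v:2)
  [2] (1,0) acc=43 (h:5 v:7)
Under RS (2×3), PE[1][0]:
  [0] (1,0) acc=0 (h:0 v:0)
  [1] (1,0) acc=8 (h:8 v:2)
  [2] (1,0) acc=28 (h:28 v:7)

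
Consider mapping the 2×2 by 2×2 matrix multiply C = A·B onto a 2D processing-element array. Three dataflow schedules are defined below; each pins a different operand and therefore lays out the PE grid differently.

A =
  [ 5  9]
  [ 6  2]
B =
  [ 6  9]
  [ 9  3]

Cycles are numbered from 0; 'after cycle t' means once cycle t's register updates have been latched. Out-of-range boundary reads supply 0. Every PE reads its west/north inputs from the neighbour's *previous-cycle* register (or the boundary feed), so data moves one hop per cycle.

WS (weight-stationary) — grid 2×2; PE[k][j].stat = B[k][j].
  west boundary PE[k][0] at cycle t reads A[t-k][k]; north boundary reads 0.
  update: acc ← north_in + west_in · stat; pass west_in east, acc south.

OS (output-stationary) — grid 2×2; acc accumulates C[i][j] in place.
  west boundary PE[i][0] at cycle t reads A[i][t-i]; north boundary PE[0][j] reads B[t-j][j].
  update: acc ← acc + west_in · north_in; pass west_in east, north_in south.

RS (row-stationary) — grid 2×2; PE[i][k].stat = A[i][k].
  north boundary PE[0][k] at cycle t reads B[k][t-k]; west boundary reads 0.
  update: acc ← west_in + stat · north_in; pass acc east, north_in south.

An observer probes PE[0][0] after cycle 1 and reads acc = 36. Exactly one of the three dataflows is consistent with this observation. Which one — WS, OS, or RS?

WS [2×2] PE[0][0] across cycles:
  [0] (0,0) acc=30 (h:5 v:30)
  [1] (0,0) acc=36 (h:6 v:36)
OS [2×2] PE[0][0] across cycles:
  [0] (0,0) acc=30 (h:5 v:6)
  [1] (0,0) acc=111 (h:9 v:9)
RS [2×2] PE[0][0] across cycles:
  [0] (0,0) acc=30 (h:30 v:6)
  [1] (0,0) acc=45 (h:45 v:9)

dataflow = WS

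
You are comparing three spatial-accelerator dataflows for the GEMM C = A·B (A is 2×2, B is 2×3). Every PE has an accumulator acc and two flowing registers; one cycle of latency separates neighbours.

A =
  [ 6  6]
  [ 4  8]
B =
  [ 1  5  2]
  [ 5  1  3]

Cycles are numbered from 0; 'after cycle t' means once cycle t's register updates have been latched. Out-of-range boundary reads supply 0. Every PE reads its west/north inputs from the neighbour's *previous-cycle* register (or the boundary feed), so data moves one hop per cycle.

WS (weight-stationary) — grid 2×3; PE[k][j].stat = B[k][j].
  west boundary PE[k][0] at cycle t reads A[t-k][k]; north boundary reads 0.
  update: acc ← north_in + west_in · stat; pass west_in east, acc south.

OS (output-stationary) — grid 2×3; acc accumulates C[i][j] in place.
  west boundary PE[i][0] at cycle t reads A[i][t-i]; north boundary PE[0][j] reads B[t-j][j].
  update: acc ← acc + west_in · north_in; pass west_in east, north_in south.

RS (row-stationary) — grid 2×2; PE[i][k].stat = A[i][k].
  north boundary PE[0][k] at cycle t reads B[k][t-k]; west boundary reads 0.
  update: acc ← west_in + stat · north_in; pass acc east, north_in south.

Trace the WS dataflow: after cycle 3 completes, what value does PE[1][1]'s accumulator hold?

PE[1][1].acc = 28

Tracing WS — 2×3 array, target PE[1][1]:
  t=0 PE[0][1]: acc=0 h=0 v=0
  t=0 PE[1][0]: acc=0 h=0 v=0
  t=0 PE[1][1]: acc=0 h=0 v=0
  t=1 PE[0][1]: acc=30 h=6 v=30
  t=1 PE[1][0]: acc=36 h=6 v=36
  t=1 PE[1][1]: acc=0 h=0 v=0
  t=2 PE[0][1]: acc=20 h=4 v=20
  t=2 PE[1][0]: acc=44 h=8 v=44
  t=2 PE[1][1]: acc=36 h=6 v=36
  t=3 PE[0][1]: acc=0 h=0 v=0
  t=3 PE[1][0]: acc=0 h=0 v=0
  t=3 PE[1][1]: acc=28 h=8 v=28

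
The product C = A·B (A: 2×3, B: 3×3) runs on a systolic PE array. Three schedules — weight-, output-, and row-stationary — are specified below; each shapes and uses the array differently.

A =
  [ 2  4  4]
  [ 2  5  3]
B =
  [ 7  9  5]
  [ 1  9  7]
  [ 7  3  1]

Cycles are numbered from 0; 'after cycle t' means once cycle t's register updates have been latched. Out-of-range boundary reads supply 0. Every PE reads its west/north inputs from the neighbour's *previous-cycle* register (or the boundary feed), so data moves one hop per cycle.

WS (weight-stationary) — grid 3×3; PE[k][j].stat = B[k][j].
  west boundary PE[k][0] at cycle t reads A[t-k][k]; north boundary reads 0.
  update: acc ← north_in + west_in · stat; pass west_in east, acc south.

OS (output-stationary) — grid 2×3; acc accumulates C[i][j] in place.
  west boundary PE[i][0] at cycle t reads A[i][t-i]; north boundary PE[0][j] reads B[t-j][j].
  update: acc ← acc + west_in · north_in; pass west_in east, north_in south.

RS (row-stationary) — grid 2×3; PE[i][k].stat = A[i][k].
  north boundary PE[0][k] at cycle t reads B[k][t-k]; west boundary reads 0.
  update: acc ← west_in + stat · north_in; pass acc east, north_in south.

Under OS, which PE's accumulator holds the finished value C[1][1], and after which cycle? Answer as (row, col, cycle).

(row, col, cycle) = (1, 1, 4)

Under OS, C[1][1] lands at PE[1][1]:
  step 0 · PE1,1: acc=0; fwd→0 fwd↓0
  step 1 · PE1,1: acc=0; fwd→0 fwd↓0
  step 2 · PE1,1: acc=18; fwd→2 fwd↓9
  step 3 · PE1,1: acc=63; fwd→5 fwd↓9
  step 4 · PE1,1: acc=72; fwd→3 fwd↓3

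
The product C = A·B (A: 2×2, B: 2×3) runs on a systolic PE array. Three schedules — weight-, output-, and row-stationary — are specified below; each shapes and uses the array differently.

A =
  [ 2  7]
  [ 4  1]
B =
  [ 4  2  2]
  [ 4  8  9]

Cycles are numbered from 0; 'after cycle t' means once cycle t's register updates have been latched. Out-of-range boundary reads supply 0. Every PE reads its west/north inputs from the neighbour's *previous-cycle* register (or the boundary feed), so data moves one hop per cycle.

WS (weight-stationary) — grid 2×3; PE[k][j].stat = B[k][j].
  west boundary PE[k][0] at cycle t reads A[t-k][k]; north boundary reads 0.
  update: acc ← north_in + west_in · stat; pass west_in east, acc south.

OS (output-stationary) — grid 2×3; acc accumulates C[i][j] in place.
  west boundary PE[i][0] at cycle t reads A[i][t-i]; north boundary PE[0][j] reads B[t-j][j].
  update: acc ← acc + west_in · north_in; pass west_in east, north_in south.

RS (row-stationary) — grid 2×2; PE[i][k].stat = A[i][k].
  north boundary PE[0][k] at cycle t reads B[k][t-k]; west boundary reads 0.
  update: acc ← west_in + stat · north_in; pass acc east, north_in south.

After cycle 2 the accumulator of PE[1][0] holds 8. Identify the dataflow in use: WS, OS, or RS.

WS [2×3] PE[1][0] across cycles:
  0: (1,0).acc=0  regs=<0,0>
  1: (1,0).acc=36  regs=<7,36>
  2: (1,0).acc=20  regs=<1,20>
OS [2×3] PE[1][0] across cycles:
  0: (1,0).acc=0  regs=<0,0>
  1: (1,0).acc=16  regs=<4,4>
  2: (1,0).acc=20  regs=<1,4>
RS [2×2] PE[1][0] across cycles:
  0: (1,0).acc=0  regs=<0,0>
  1: (1,0).acc=16  regs=<16,4>
  2: (1,0).acc=8  regs=<8,2>

dataflow = RS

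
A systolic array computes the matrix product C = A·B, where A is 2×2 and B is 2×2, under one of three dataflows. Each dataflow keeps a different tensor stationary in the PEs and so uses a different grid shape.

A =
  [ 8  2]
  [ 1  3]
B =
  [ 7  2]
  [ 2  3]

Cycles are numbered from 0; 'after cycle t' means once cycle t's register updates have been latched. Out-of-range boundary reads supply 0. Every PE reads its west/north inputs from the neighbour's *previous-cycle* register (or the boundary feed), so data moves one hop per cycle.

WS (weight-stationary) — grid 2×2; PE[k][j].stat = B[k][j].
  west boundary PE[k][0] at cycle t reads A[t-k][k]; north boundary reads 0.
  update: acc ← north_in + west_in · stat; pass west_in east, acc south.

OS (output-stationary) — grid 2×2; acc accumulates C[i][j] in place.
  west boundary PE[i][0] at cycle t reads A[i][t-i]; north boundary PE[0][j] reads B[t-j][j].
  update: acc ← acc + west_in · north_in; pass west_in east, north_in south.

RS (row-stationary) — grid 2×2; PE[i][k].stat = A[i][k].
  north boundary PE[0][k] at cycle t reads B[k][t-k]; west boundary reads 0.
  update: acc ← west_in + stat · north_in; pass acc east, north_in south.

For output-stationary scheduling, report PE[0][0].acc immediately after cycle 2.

PE[0][0].acc = 60

OS on a 2×2 grid — tracing PE[0][0] and its feeders:
  step 0 · PE0,0: acc=56; fwd→8 fwd↓7
  step 1 · PE0,0: acc=60; fwd→2 fwd↓2
  step 2 · PE0,0: acc=60; fwd→0 fwd↓0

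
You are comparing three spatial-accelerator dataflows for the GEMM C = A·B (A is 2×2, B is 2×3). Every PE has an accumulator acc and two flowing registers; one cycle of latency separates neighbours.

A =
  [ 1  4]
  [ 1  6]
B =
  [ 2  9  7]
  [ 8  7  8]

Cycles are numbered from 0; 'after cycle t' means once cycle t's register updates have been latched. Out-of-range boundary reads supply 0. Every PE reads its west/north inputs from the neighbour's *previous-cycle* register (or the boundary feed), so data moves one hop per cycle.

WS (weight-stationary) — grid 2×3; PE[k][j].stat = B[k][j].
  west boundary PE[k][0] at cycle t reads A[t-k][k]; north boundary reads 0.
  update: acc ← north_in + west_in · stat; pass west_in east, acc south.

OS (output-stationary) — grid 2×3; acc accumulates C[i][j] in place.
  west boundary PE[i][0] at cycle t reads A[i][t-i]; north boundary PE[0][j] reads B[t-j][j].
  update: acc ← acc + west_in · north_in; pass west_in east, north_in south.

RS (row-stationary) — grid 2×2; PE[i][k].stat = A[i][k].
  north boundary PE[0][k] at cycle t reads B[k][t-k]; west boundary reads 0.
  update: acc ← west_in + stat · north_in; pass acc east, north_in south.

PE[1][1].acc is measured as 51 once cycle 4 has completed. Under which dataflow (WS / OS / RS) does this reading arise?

dataflow = OS

WS (2×3 grid), PE[1][1]:
  c0 r1c1: 0 / 0 / 0
  c1 r1c1: 0 / 0 / 0
  c2 r1c1: 37 / 4 / 37
  c3 r1c1: 51 / 6 / 51
  c4 r1c1: 0 / 0 / 0
OS (2×3 grid), PE[1][1]:
  c0 r1c1: 0 / 0 / 0
  c1 r1c1: 0 / 0 / 0
  c2 r1c1: 9 / 1 / 9
  c3 r1c1: 51 / 6 / 7
  c4 r1c1: 51 / 0 / 0
RS (2×2 grid), PE[1][1]:
  c0 r1c1: 0 / 0 / 0
  c1 r1c1: 0 / 0 / 0
  c2 r1c1: 50 / 50 / 8
  c3 r1c1: 51 / 51 / 7
  c4 r1c1: 55 / 55 / 8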